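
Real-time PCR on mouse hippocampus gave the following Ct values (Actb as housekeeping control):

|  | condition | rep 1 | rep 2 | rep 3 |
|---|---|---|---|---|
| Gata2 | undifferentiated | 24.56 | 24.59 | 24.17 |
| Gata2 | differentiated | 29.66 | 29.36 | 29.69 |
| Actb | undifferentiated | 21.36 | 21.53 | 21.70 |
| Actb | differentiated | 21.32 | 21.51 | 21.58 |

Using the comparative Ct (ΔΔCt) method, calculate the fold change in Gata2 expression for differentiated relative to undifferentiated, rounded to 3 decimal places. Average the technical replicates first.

0.027

Mean Ct: Gata2 undifferentiated 24.440; Gata2 differentiated 29.570; Actb undifferentiated 21.530; Actb differentiated 21.470
ΔCt(undifferentiated) = 24.440 − 21.530 = 2.910
ΔCt(differentiated) = 29.570 − 21.470 = 8.100
ΔΔCt = 8.100 − 2.910 = 5.190
Fold change = 2^(−5.190) = 0.0274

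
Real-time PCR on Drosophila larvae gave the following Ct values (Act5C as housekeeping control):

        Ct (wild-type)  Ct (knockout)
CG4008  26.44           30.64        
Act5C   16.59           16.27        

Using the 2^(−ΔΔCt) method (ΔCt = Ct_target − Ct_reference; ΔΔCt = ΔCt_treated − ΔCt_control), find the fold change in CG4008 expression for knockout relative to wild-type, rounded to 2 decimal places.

0.04

ΔCt(wild-type) = 26.440 − 16.590 = 9.850
ΔCt(knockout) = 30.640 − 16.270 = 14.370
ΔΔCt = 14.370 − 9.850 = 4.520
Fold change = 2^(−4.520) = 0.044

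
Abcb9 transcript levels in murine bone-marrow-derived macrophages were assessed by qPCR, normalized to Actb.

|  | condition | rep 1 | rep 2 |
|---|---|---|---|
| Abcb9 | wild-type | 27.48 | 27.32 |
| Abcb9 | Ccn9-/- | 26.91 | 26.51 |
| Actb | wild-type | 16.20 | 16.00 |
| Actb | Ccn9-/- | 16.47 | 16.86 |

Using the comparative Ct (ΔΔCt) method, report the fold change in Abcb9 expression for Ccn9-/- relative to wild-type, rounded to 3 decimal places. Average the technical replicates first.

2.387

Mean Ct: Abcb9 wild-type 27.400; Abcb9 Ccn9-/- 26.710; Actb wild-type 16.100; Actb Ccn9-/- 16.665
ΔCt(wild-type) = 27.400 − 16.100 = 11.300
ΔCt(Ccn9-/-) = 26.710 − 16.665 = 10.045
ΔΔCt = 10.045 − 11.300 = -1.255
Fold change = 2^(−(-1.255)) = 2^1.255 = 2.3867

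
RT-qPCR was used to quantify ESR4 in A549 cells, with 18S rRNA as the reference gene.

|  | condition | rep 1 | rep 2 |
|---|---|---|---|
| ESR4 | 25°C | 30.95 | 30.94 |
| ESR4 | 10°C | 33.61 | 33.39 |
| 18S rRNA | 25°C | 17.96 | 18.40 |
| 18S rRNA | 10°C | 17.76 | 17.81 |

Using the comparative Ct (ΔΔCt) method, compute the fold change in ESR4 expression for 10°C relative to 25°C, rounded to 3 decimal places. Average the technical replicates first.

Mean Ct: ESR4 25°C 30.945; ESR4 10°C 33.500; 18S rRNA 25°C 18.180; 18S rRNA 10°C 17.785
ΔCt(25°C) = 30.945 − 18.180 = 12.765
ΔCt(10°C) = 33.500 − 17.785 = 15.715
ΔΔCt = 15.715 − 12.765 = 2.950
Fold change = 2^(−2.950) = 0.1294

0.129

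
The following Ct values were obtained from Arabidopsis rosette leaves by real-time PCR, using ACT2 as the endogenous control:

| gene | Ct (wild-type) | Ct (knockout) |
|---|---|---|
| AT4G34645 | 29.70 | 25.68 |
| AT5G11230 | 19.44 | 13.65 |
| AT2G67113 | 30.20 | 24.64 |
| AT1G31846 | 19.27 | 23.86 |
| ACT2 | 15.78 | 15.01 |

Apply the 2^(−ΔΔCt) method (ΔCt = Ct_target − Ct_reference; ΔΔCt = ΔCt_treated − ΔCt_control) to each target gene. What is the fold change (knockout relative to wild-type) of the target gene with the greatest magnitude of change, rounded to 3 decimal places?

0.024

AT4G34645: ΔΔCt = (25.68−15.01) − (29.70−15.78) = 10.67 − 13.92 = -3.25; fold change = 2^3.25 = 9.514
AT5G11230: ΔΔCt = (13.65−15.01) − (19.44−15.78) = -1.36 − 3.66 = -5.02; fold change = 2^5.02 = 32.447
AT2G67113: ΔΔCt = (24.64−15.01) − (30.20−15.78) = 9.63 − 14.42 = -4.79; fold change = 2^4.79 = 27.665
AT1G31846: ΔΔCt = (23.86−15.01) − (19.27−15.78) = 8.85 − 3.49 = 5.36; fold change = 2^-5.36 = 0.024
AT1G31846 has the largest |ΔΔCt| = 5.36.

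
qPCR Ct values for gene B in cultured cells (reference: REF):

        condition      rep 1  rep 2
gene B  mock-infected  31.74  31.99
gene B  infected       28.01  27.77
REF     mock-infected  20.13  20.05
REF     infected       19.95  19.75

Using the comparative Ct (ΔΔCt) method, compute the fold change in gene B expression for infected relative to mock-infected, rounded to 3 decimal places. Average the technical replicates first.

13.315

Mean Ct: gene B mock-infected 31.865; gene B infected 27.890; REF mock-infected 20.090; REF infected 19.850
ΔCt(mock-infected) = 31.865 − 20.090 = 11.775
ΔCt(infected) = 27.890 − 19.850 = 8.040
ΔΔCt = 8.040 − 11.775 = -3.735
Fold change = 2^(−(-3.735)) = 2^3.735 = 13.3152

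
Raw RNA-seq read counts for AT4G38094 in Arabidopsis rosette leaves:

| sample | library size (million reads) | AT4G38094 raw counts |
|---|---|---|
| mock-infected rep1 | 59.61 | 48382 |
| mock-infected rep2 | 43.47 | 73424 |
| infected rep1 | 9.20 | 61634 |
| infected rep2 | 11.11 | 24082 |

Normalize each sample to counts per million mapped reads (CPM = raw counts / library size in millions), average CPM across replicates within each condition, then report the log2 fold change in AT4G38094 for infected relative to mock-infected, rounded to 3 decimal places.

1.826

CPM(mock-infected rep1) = 48382 / 59.61 = 811.6423
CPM(mock-infected rep2) = 73424 / 43.47 = 1689.0729
CPM(infected rep1) = 61634 / 9.20 = 6699.3478
CPM(infected rep2) = 24082 / 11.11 = 2167.5968
mean CPM(mock-infected) = 1250.3576; mean CPM(infected) = 4433.4723
Fold change = 4433.4723 / 1250.3576 = 3.54576
log2(3.54576) = 1.8261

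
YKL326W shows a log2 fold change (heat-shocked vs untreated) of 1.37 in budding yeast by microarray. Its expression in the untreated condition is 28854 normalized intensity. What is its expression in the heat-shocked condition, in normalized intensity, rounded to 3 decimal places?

74579.097

Fold change = 2^(1.37) = 2.5847
heat-shocked expression = 28854 × 2.5847 = 74579.097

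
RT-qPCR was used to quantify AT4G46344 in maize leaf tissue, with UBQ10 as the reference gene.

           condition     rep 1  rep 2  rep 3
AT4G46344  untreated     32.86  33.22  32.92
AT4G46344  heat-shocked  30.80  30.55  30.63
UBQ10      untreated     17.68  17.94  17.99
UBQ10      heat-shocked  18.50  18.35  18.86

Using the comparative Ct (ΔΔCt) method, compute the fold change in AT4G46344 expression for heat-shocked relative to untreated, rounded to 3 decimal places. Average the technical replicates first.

8.225

Mean Ct: AT4G46344 untreated 33.000; AT4G46344 heat-shocked 30.660; UBQ10 untreated 17.870; UBQ10 heat-shocked 18.570
ΔCt(untreated) = 33.000 − 17.870 = 15.130
ΔCt(heat-shocked) = 30.660 − 18.570 = 12.090
ΔΔCt = 12.090 − 15.130 = -3.040
Fold change = 2^(−(-3.040)) = 2^3.040 = 8.2249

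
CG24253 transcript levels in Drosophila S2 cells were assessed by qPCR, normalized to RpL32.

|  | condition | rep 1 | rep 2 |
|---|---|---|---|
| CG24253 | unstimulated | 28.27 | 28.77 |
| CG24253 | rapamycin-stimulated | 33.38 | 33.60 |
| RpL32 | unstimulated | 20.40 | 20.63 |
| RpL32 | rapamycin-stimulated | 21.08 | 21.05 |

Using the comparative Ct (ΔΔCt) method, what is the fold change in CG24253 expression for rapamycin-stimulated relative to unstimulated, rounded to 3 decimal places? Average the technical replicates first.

Mean Ct: CG24253 unstimulated 28.520; CG24253 rapamycin-stimulated 33.490; RpL32 unstimulated 20.515; RpL32 rapamycin-stimulated 21.065
ΔCt(unstimulated) = 28.520 − 20.515 = 8.005
ΔCt(rapamycin-stimulated) = 33.490 − 21.065 = 12.425
ΔΔCt = 12.425 − 8.005 = 4.420
Fold change = 2^(−4.420) = 0.0467

0.047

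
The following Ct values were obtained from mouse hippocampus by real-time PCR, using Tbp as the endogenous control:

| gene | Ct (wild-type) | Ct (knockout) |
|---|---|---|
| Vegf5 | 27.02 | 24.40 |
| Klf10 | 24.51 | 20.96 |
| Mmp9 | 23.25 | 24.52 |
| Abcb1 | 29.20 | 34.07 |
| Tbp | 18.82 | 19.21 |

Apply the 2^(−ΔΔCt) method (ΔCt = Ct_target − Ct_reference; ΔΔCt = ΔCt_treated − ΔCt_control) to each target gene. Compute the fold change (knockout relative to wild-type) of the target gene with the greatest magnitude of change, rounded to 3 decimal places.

Vegf5: ΔΔCt = (24.40−19.21) − (27.02−18.82) = 5.19 − 8.20 = -3.01; fold change = 2^3.01 = 8.056
Klf10: ΔΔCt = (20.96−19.21) − (24.51−18.82) = 1.75 − 5.69 = -3.94; fold change = 2^3.94 = 15.348
Mmp9: ΔΔCt = (24.52−19.21) − (23.25−18.82) = 5.31 − 4.43 = 0.88; fold change = 2^-0.88 = 0.543
Abcb1: ΔΔCt = (34.07−19.21) − (29.20−18.82) = 14.86 − 10.38 = 4.48; fold change = 2^-4.48 = 0.045
Abcb1 has the largest |ΔΔCt| = 4.48.

0.045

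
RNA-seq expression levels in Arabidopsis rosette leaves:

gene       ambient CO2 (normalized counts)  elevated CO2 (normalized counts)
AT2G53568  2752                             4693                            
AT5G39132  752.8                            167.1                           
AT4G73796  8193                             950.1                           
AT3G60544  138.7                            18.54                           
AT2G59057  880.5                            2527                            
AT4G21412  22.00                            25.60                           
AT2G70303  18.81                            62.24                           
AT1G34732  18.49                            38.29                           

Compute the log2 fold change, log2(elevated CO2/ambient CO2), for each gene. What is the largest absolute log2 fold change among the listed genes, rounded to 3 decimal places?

log2(4693/2752) = 0.770  (AT2G53568)
log2(167.1/752.8) = -2.172  (AT5G39132)
log2(950.1/8193) = -3.108  (AT4G73796)
log2(18.54/138.7) = -2.903  (AT3G60544)
log2(2527/880.5) = 1.521  (AT2G59057)
log2(25.60/22.00) = 0.219  (AT4G21412)
log2(62.24/18.81) = 1.726  (AT2G70303)
log2(38.29/18.49) = 1.050  (AT1G34732)
The largest magnitude belongs to AT4G73796.

3.108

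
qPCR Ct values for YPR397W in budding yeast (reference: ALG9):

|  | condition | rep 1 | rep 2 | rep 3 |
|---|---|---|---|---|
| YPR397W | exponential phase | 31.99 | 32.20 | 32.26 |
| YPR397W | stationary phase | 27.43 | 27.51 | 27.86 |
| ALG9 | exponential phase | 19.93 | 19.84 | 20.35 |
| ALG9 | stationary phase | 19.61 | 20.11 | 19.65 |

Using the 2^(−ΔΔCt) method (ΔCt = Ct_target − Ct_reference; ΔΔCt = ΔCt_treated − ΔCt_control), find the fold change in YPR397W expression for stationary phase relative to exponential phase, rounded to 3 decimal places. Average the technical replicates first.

Mean Ct: YPR397W exponential phase 32.150; YPR397W stationary phase 27.600; ALG9 exponential phase 20.040; ALG9 stationary phase 19.790
ΔCt(exponential phase) = 32.150 − 20.040 = 12.110
ΔCt(stationary phase) = 27.600 − 19.790 = 7.810
ΔΔCt = 7.810 − 12.110 = -4.300
Fold change = 2^(−(-4.300)) = 2^4.300 = 19.6983

19.698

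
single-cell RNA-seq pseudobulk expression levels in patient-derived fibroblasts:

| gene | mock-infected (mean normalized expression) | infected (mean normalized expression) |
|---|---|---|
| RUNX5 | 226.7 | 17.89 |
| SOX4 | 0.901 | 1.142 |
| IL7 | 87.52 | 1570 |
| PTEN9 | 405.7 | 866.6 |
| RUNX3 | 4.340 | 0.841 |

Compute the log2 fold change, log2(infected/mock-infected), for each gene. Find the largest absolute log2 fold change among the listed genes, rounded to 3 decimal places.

4.165

log2(17.89/226.7) = -3.664  (RUNX5)
log2(1.142/0.901) = 0.342  (SOX4)
log2(1570/87.52) = 4.165  (IL7)
log2(866.6/405.7) = 1.095  (PTEN9)
log2(0.841/4.340) = -2.368  (RUNX3)
The largest magnitude belongs to IL7.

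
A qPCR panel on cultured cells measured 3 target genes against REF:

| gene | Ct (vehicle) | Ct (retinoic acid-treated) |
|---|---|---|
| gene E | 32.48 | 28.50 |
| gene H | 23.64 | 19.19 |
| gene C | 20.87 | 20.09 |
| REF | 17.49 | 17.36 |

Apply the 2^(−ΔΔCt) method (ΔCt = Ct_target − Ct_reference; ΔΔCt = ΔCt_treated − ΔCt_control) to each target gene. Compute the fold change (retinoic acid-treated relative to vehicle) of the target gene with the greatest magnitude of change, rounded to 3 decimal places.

19.973

gene E: ΔΔCt = (28.50−17.36) − (32.48−17.49) = 11.14 − 14.99 = -3.85; fold change = 2^3.85 = 14.420
gene H: ΔΔCt = (19.19−17.36) − (23.64−17.49) = 1.83 − 6.15 = -4.32; fold change = 2^4.32 = 19.973
gene C: ΔΔCt = (20.09−17.36) − (20.87−17.49) = 2.73 − 3.38 = -0.65; fold change = 2^0.65 = 1.569
gene H has the largest |ΔΔCt| = 4.32.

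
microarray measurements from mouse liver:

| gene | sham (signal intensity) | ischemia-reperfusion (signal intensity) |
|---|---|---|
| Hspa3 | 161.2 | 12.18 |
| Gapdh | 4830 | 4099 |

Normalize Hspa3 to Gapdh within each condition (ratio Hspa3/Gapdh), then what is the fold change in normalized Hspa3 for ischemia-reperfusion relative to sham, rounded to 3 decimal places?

0.089

Hspa3/Gapdh (sham) = 161.2 / 4830 = 0.033375
Hspa3/Gapdh (ischemia-reperfusion) = 12.18 / 4099 = 0.0029715
Fold change = 0.0029715 / 0.033375 = 0.0890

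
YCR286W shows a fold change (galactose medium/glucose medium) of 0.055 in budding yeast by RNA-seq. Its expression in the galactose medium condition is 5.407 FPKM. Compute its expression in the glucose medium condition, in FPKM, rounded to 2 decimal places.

glucose medium expression = 5.407 / 0.055 = 98.31

98.31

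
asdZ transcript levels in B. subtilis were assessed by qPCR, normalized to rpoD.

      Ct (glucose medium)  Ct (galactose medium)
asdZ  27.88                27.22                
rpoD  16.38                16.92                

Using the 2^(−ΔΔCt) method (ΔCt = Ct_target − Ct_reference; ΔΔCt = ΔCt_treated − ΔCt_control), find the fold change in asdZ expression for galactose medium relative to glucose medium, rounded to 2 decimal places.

ΔCt(glucose medium) = 27.880 − 16.380 = 11.500
ΔCt(galactose medium) = 27.220 − 16.920 = 10.300
ΔΔCt = 10.300 − 11.500 = -1.200
Fold change = 2^(−(-1.200)) = 2^1.200 = 2.297

2.30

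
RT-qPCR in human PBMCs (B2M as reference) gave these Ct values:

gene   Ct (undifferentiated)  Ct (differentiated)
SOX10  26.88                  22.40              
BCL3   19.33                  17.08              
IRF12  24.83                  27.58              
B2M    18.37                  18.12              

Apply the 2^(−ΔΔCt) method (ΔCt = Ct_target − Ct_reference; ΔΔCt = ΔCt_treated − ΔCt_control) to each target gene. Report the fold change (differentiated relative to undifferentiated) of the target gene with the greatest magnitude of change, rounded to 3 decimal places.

SOX10: ΔΔCt = (22.40−18.12) − (26.88−18.37) = 4.28 − 8.51 = -4.23; fold change = 2^4.23 = 18.765
BCL3: ΔΔCt = (17.08−18.12) − (19.33−18.37) = -1.04 − 0.96 = -2.00; fold change = 2^2.00 = 4.000
IRF12: ΔΔCt = (27.58−18.12) − (24.83−18.37) = 9.46 − 6.46 = 3.00; fold change = 2^-3.00 = 0.125
SOX10 has the largest |ΔΔCt| = 4.23.

18.765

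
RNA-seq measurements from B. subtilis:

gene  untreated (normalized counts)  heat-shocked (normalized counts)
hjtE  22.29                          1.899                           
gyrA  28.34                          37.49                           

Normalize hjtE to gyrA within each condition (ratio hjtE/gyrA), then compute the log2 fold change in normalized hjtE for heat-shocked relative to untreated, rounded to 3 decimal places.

-3.957

hjtE/gyrA (untreated) = 22.29 / 28.34 = 0.78652
hjtE/gyrA (heat-shocked) = 1.899 / 37.49 = 0.050654
Fold change = 0.050654 / 0.78652 = 0.0644
log2(0.0644) = -3.9568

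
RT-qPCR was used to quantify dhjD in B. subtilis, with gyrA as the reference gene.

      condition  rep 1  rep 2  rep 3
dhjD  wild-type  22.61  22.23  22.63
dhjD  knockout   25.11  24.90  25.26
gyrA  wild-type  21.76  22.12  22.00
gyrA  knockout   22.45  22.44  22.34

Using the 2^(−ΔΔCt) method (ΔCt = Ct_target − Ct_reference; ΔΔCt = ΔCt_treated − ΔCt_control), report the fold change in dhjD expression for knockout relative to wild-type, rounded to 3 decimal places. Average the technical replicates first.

0.225

Mean Ct: dhjD wild-type 22.490; dhjD knockout 25.090; gyrA wild-type 21.960; gyrA knockout 22.410
ΔCt(wild-type) = 22.490 − 21.960 = 0.530
ΔCt(knockout) = 25.090 − 22.410 = 2.680
ΔΔCt = 2.680 − 0.530 = 2.150
Fold change = 2^(−2.150) = 0.2253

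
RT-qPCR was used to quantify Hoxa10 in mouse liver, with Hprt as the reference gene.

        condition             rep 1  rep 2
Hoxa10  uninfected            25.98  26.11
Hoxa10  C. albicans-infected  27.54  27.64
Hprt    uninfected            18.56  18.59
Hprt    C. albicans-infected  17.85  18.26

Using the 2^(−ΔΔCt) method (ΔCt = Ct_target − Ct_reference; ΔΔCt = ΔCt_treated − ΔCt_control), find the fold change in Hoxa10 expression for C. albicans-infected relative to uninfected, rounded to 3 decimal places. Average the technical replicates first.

Mean Ct: Hoxa10 uninfected 26.045; Hoxa10 C. albicans-infected 27.590; Hprt uninfected 18.575; Hprt C. albicans-infected 18.055
ΔCt(uninfected) = 26.045 − 18.575 = 7.470
ΔCt(C. albicans-infected) = 27.590 − 18.055 = 9.535
ΔΔCt = 9.535 − 7.470 = 2.065
Fold change = 2^(−2.065) = 0.2390

0.239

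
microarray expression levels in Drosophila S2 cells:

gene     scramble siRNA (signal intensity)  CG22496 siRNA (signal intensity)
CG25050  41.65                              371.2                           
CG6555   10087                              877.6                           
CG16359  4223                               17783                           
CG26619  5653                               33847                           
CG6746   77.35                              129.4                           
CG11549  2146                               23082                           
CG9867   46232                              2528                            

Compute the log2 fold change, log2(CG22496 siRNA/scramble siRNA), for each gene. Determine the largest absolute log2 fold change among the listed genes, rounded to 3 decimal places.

log2(371.2/41.65) = 3.156  (CG25050)
log2(877.6/10087) = -3.523  (CG6555)
log2(17783/4223) = 2.074  (CG16359)
log2(33847/5653) = 2.582  (CG26619)
log2(129.4/77.35) = 0.742  (CG6746)
log2(23082/2146) = 3.427  (CG11549)
log2(2528/46232) = -4.193  (CG9867)
The largest magnitude belongs to CG9867.

4.193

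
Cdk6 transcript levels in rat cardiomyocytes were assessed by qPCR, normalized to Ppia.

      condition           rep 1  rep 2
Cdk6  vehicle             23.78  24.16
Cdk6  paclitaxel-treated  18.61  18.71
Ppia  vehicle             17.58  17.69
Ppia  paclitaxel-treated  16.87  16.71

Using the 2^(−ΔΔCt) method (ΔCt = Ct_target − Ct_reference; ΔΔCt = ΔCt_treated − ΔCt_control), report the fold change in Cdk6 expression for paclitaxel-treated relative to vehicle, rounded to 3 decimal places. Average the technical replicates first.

Mean Ct: Cdk6 vehicle 23.970; Cdk6 paclitaxel-treated 18.660; Ppia vehicle 17.635; Ppia paclitaxel-treated 16.790
ΔCt(vehicle) = 23.970 − 17.635 = 6.335
ΔCt(paclitaxel-treated) = 18.660 − 16.790 = 1.870
ΔΔCt = 1.870 − 6.335 = -4.465
Fold change = 2^(−(-4.465)) = 2^4.465 = 22.0851

22.085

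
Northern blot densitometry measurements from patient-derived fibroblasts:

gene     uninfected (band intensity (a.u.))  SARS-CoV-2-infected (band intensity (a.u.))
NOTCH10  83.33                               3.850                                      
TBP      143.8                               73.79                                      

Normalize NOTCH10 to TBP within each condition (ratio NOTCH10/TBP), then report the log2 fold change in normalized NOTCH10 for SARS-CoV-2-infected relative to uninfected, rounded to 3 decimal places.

NOTCH10/TBP (uninfected) = 83.33 / 143.8 = 0.57949
NOTCH10/TBP (SARS-CoV-2-infected) = 3.850 / 73.79 = 0.052175
Fold change = 0.052175 / 0.57949 = 0.0900
log2(0.0900) = -3.4733

-3.473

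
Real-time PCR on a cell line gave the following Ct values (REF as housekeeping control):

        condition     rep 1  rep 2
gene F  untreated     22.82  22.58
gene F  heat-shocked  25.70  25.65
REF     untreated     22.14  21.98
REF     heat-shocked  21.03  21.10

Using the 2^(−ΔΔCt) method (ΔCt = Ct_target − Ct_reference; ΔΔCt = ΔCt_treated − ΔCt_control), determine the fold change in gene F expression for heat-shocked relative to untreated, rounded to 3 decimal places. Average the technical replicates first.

Mean Ct: gene F untreated 22.700; gene F heat-shocked 25.675; REF untreated 22.060; REF heat-shocked 21.065
ΔCt(untreated) = 22.700 − 22.060 = 0.640
ΔCt(heat-shocked) = 25.675 − 21.065 = 4.610
ΔΔCt = 4.610 − 0.640 = 3.970
Fold change = 2^(−3.970) = 0.0638

0.064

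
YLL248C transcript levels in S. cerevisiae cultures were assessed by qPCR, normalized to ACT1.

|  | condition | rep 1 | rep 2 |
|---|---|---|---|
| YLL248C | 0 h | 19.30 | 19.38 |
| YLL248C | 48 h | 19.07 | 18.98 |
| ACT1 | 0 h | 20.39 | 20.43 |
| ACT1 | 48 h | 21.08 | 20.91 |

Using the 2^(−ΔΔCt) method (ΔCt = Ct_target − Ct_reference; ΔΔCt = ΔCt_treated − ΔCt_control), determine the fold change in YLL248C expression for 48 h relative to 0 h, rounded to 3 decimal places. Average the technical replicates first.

Mean Ct: YLL248C 0 h 19.340; YLL248C 48 h 19.025; ACT1 0 h 20.410; ACT1 48 h 20.995
ΔCt(0 h) = 19.340 − 20.410 = -1.070
ΔCt(48 h) = 19.025 − 20.995 = -1.970
ΔΔCt = -1.970 − (-1.070) = -0.900
Fold change = 2^(−(-0.900)) = 2^0.900 = 1.8661

1.866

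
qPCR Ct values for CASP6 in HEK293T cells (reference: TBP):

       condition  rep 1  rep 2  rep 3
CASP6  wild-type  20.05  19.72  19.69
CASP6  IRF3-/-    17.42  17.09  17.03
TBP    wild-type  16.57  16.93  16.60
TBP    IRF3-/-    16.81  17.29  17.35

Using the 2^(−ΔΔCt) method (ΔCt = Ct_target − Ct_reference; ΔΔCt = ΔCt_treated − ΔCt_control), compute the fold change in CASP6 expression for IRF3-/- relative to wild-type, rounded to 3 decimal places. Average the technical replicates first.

Mean Ct: CASP6 wild-type 19.820; CASP6 IRF3-/- 17.180; TBP wild-type 16.700; TBP IRF3-/- 17.150
ΔCt(wild-type) = 19.820 − 16.700 = 3.120
ΔCt(IRF3-/-) = 17.180 − 17.150 = 0.030
ΔΔCt = 0.030 − 3.120 = -3.090
Fold change = 2^(−(-3.090)) = 2^3.090 = 8.5150

8.515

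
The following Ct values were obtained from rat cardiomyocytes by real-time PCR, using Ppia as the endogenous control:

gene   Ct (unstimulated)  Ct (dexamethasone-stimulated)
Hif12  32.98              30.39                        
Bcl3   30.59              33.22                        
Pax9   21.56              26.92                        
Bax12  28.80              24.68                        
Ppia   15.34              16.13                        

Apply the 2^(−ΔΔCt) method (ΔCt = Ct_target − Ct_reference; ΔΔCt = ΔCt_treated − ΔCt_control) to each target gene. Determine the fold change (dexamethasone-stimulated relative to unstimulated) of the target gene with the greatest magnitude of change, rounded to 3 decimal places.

30.065

Hif12: ΔΔCt = (30.39−16.13) − (32.98−15.34) = 14.26 − 17.64 = -3.38; fold change = 2^3.38 = 10.411
Bcl3: ΔΔCt = (33.22−16.13) − (30.59−15.34) = 17.09 − 15.25 = 1.84; fold change = 2^-1.84 = 0.279
Pax9: ΔΔCt = (26.92−16.13) − (21.56−15.34) = 10.79 − 6.22 = 4.57; fold change = 2^-4.57 = 0.042
Bax12: ΔΔCt = (24.68−16.13) − (28.80−15.34) = 8.55 − 13.46 = -4.91; fold change = 2^4.91 = 30.065
Bax12 has the largest |ΔΔCt| = 4.91.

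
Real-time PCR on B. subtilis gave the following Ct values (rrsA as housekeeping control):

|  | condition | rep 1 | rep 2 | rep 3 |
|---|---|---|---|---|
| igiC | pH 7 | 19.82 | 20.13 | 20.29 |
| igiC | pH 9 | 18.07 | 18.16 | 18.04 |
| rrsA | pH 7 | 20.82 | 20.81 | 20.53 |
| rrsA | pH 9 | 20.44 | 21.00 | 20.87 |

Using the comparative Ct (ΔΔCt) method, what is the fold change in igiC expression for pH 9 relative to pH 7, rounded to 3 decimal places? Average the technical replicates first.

Mean Ct: igiC pH 7 20.080; igiC pH 9 18.090; rrsA pH 7 20.720; rrsA pH 9 20.770
ΔCt(pH 7) = 20.080 − 20.720 = -0.640
ΔCt(pH 9) = 18.090 − 20.770 = -2.680
ΔΔCt = -2.680 − (-0.640) = -2.040
Fold change = 2^(−(-2.040)) = 2^2.040 = 4.1125

4.112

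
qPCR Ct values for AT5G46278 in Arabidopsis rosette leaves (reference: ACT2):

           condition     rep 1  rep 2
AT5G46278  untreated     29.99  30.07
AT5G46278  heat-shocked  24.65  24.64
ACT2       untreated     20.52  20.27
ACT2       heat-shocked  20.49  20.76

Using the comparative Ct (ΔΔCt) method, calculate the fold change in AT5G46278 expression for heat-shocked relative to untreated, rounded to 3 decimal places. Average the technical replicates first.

Mean Ct: AT5G46278 untreated 30.030; AT5G46278 heat-shocked 24.645; ACT2 untreated 20.395; ACT2 heat-shocked 20.625
ΔCt(untreated) = 30.030 − 20.395 = 9.635
ΔCt(heat-shocked) = 24.645 − 20.625 = 4.020
ΔΔCt = 4.020 − 9.635 = -5.615
Fold change = 2^(−(-5.615)) = 2^5.615 = 49.0099

49.010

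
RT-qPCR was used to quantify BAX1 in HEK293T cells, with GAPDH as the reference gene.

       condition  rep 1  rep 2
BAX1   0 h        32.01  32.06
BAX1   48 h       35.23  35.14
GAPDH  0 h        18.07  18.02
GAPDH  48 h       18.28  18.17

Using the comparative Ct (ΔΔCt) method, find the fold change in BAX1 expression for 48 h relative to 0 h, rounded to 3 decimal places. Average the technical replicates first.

0.128

Mean Ct: BAX1 0 h 32.035; BAX1 48 h 35.185; GAPDH 0 h 18.045; GAPDH 48 h 18.225
ΔCt(0 h) = 32.035 − 18.045 = 13.990
ΔCt(48 h) = 35.185 − 18.225 = 16.960
ΔΔCt = 16.960 − 13.990 = 2.970
Fold change = 2^(−2.970) = 0.1276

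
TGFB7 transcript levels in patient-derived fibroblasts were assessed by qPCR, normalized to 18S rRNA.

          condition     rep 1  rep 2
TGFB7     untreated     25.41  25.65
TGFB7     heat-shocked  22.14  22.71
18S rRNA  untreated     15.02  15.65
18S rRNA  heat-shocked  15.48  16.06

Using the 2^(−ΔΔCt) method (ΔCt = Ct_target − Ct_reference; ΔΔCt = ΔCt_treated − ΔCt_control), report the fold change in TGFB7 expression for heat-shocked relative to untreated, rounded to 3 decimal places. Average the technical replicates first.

Mean Ct: TGFB7 untreated 25.530; TGFB7 heat-shocked 22.425; 18S rRNA untreated 15.335; 18S rRNA heat-shocked 15.770
ΔCt(untreated) = 25.530 − 15.335 = 10.195
ΔCt(heat-shocked) = 22.425 − 15.770 = 6.655
ΔΔCt = 6.655 − 10.195 = -3.540
Fold change = 2^(−(-3.540)) = 2^3.540 = 11.6318

11.632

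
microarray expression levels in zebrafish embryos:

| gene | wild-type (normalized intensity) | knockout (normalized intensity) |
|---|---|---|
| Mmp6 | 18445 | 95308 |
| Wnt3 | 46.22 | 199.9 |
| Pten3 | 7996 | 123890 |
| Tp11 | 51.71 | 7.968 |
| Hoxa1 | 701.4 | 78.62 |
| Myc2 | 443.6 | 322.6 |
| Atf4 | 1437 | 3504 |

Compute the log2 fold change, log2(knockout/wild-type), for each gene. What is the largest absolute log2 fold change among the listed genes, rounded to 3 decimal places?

log2(95308/18445) = 2.369  (Mmp6)
log2(199.9/46.22) = 2.113  (Wnt3)
log2(123890/7996) = 3.954  (Pten3)
log2(7.968/51.71) = -2.698  (Tp11)
log2(78.62/701.4) = -3.157  (Hoxa1)
log2(322.6/443.6) = -0.460  (Myc2)
log2(3504/1437) = 1.286  (Atf4)
The largest magnitude belongs to Pten3.

3.954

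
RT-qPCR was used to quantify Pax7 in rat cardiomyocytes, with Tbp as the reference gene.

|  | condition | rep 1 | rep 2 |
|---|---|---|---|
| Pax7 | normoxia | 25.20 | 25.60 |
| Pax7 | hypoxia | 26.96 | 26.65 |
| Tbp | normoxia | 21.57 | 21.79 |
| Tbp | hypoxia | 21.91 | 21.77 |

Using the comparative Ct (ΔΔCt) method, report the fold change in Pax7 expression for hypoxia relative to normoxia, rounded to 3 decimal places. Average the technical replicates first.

Mean Ct: Pax7 normoxia 25.400; Pax7 hypoxia 26.805; Tbp normoxia 21.680; Tbp hypoxia 21.840
ΔCt(normoxia) = 25.400 − 21.680 = 3.720
ΔCt(hypoxia) = 26.805 − 21.840 = 4.965
ΔΔCt = 4.965 − 3.720 = 1.245
Fold change = 2^(−1.245) = 0.4219

0.422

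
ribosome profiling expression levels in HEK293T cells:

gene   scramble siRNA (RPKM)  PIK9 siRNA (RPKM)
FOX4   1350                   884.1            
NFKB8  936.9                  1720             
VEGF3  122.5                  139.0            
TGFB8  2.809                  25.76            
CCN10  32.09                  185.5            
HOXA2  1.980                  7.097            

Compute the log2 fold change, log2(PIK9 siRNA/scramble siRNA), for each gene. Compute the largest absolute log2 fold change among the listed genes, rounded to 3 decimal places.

3.197

log2(884.1/1350) = -0.611  (FOX4)
log2(1720/936.9) = 0.876  (NFKB8)
log2(139.0/122.5) = 0.182  (VEGF3)
log2(25.76/2.809) = 3.197  (TGFB8)
log2(185.5/32.09) = 2.531  (CCN10)
log2(7.097/1.980) = 1.842  (HOXA2)
The largest magnitude belongs to TGFB8.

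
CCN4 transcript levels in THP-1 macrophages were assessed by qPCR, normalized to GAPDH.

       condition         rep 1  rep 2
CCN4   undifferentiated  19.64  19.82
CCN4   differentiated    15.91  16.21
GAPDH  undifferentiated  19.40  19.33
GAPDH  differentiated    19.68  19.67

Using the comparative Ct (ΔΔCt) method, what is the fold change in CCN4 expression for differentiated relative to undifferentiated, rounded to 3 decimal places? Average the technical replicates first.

15.780

Mean Ct: CCN4 undifferentiated 19.730; CCN4 differentiated 16.060; GAPDH undifferentiated 19.365; GAPDH differentiated 19.675
ΔCt(undifferentiated) = 19.730 − 19.365 = 0.365
ΔCt(differentiated) = 16.060 − 19.675 = -3.615
ΔΔCt = -3.615 − 0.365 = -3.980
Fold change = 2^(−(-3.980)) = 2^3.980 = 15.7797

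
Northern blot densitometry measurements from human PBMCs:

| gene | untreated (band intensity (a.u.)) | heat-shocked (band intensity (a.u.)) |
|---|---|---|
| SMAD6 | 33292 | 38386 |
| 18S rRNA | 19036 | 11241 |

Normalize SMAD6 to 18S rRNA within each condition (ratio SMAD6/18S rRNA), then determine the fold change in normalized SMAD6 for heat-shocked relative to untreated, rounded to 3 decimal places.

1.953

SMAD6/18S rRNA (untreated) = 33292 / 19036 = 1.7489
SMAD6/18S rRNA (heat-shocked) = 38386 / 11241 = 3.4148
Fold change = 3.4148 / 1.7489 = 1.9526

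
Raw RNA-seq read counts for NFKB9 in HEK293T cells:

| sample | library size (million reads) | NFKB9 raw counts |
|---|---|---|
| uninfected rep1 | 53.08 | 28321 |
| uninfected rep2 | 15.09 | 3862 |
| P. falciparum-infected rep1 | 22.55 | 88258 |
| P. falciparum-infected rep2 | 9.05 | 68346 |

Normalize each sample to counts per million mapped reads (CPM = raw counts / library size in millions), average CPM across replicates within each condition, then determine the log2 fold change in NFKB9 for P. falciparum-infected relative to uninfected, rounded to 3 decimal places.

CPM(uninfected rep1) = 28321 / 53.08 = 533.5531
CPM(uninfected rep2) = 3862 / 15.09 = 255.9311
CPM(P. falciparum-infected rep1) = 88258 / 22.55 = 3913.8803
CPM(P. falciparum-infected rep2) = 68346 / 9.05 = 7552.0442
mean CPM(uninfected) = 394.7421; mean CPM(P. falciparum-infected) = 5732.9622
Fold change = 5732.9622 / 394.7421 = 14.52331
log2(14.52331) = 3.8603

3.860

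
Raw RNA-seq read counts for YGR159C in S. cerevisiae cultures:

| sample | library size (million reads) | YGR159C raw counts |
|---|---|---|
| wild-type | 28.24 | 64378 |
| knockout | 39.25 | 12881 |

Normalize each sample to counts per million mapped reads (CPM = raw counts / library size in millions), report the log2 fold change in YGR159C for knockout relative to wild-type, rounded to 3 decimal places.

CPM(wild-type) = 64378 / 28.24 = 2279.6742
CPM(knockout) = 12881 / 39.25 = 328.1783
Fold change = 328.1783 / 2279.6742 = 0.14396
log2(0.14396) = -2.7963

-2.796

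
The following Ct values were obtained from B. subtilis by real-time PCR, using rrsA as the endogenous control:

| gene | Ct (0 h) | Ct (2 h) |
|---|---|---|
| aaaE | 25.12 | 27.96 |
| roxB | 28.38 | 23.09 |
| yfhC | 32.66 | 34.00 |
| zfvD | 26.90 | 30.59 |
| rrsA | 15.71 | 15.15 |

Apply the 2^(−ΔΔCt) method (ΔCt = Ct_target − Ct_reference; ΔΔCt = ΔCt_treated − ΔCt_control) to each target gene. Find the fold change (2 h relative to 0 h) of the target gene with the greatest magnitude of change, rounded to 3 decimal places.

26.538

aaaE: ΔΔCt = (27.96−15.15) − (25.12−15.71) = 12.81 − 9.41 = 3.40; fold change = 2^-3.40 = 0.095
roxB: ΔΔCt = (23.09−15.15) − (28.38−15.71) = 7.94 − 12.67 = -4.73; fold change = 2^4.73 = 26.538
yfhC: ΔΔCt = (34.00−15.15) − (32.66−15.71) = 18.85 − 16.95 = 1.90; fold change = 2^-1.90 = 0.268
zfvD: ΔΔCt = (30.59−15.15) − (26.90−15.71) = 15.44 − 11.19 = 4.25; fold change = 2^-4.25 = 0.053
roxB has the largest |ΔΔCt| = 4.73.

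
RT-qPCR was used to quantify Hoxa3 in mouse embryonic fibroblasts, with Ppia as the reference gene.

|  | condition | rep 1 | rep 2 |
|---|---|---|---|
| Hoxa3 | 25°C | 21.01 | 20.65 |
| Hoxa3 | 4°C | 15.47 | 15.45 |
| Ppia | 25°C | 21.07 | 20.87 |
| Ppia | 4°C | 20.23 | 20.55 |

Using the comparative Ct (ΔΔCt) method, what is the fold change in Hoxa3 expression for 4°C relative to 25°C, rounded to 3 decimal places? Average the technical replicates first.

Mean Ct: Hoxa3 25°C 20.830; Hoxa3 4°C 15.460; Ppia 25°C 20.970; Ppia 4°C 20.390
ΔCt(25°C) = 20.830 − 20.970 = -0.140
ΔCt(4°C) = 15.460 − 20.390 = -4.930
ΔΔCt = -4.930 − (-0.140) = -4.790
Fold change = 2^(−(-4.790)) = 2^4.790 = 27.6652

27.665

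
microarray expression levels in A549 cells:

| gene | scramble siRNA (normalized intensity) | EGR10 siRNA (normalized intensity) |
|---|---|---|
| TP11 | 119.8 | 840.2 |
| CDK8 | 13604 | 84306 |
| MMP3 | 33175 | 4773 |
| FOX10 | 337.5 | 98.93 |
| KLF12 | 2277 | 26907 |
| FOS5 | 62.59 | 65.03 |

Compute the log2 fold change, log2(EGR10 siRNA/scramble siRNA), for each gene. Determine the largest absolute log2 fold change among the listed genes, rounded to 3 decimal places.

3.563

log2(840.2/119.8) = 2.810  (TP11)
log2(84306/13604) = 2.632  (CDK8)
log2(4773/33175) = -2.797  (MMP3)
log2(98.93/337.5) = -1.770  (FOX10)
log2(26907/2277) = 3.563  (KLF12)
log2(65.03/62.59) = 0.055  (FOS5)
The largest magnitude belongs to KLF12.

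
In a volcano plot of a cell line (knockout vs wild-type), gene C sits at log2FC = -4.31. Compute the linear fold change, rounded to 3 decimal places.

Fold change = 2^(-4.31) = 0.0504

0.050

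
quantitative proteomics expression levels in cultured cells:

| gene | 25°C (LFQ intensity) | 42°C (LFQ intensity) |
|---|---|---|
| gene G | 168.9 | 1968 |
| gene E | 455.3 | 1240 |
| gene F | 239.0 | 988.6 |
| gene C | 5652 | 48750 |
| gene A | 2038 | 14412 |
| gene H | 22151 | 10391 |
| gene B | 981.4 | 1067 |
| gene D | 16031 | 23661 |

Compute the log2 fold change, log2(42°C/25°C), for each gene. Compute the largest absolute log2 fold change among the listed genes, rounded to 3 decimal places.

log2(1968/168.9) = 3.542  (gene G)
log2(1240/455.3) = 1.445  (gene E)
log2(988.6/239.0) = 2.048  (gene F)
log2(48750/5652) = 3.109  (gene C)
log2(14412/2038) = 2.822  (gene A)
log2(10391/22151) = -1.092  (gene H)
log2(1067/981.4) = 0.121  (gene B)
log2(23661/16031) = 0.562  (gene D)
The largest magnitude belongs to gene G.

3.542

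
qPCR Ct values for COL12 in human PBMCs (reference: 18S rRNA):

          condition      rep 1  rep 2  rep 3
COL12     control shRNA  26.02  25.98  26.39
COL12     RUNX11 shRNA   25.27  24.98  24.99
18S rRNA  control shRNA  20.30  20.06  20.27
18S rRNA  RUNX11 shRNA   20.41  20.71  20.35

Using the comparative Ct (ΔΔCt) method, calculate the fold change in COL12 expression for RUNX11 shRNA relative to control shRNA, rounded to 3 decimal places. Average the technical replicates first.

2.514

Mean Ct: COL12 control shRNA 26.130; COL12 RUNX11 shRNA 25.080; 18S rRNA control shRNA 20.210; 18S rRNA RUNX11 shRNA 20.490
ΔCt(control shRNA) = 26.130 − 20.210 = 5.920
ΔCt(RUNX11 shRNA) = 25.080 − 20.490 = 4.590
ΔΔCt = 4.590 − 5.920 = -1.330
Fold change = 2^(−(-1.330)) = 2^1.330 = 2.5140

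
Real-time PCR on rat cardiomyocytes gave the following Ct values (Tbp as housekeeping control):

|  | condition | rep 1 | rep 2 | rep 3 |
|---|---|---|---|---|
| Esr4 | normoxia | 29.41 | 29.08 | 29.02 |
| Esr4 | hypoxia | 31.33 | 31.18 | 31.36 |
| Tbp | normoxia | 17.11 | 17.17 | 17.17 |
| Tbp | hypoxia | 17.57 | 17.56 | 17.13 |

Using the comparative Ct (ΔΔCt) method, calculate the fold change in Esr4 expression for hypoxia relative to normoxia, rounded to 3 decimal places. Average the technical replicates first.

Mean Ct: Esr4 normoxia 29.170; Esr4 hypoxia 31.290; Tbp normoxia 17.150; Tbp hypoxia 17.420
ΔCt(normoxia) = 29.170 − 17.150 = 12.020
ΔCt(hypoxia) = 31.290 − 17.420 = 13.870
ΔΔCt = 13.870 − 12.020 = 1.850
Fold change = 2^(−1.850) = 0.2774

0.277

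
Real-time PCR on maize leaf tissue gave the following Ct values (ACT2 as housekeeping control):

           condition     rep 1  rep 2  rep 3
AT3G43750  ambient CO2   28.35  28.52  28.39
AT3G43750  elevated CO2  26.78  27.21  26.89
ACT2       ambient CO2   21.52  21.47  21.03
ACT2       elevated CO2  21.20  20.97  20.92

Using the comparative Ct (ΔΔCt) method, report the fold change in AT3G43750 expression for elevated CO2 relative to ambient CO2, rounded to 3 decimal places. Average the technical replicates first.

2.219

Mean Ct: AT3G43750 ambient CO2 28.420; AT3G43750 elevated CO2 26.960; ACT2 ambient CO2 21.340; ACT2 elevated CO2 21.030
ΔCt(ambient CO2) = 28.420 − 21.340 = 7.080
ΔCt(elevated CO2) = 26.960 − 21.030 = 5.930
ΔΔCt = 5.930 − 7.080 = -1.150
Fold change = 2^(−(-1.150)) = 2^1.150 = 2.2191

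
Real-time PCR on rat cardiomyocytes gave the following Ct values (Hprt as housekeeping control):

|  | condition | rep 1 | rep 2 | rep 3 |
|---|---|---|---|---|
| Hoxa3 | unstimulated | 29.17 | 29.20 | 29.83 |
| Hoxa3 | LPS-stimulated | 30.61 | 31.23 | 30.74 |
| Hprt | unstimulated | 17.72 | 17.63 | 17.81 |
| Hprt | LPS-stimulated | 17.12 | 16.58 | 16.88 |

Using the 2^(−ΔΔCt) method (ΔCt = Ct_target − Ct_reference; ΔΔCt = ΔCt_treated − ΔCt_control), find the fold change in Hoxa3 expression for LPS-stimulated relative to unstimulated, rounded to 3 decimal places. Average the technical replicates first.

Mean Ct: Hoxa3 unstimulated 29.400; Hoxa3 LPS-stimulated 30.860; Hprt unstimulated 17.720; Hprt LPS-stimulated 16.860
ΔCt(unstimulated) = 29.400 − 17.720 = 11.680
ΔCt(LPS-stimulated) = 30.860 − 16.860 = 14.000
ΔΔCt = 14.000 − 11.680 = 2.320
Fold change = 2^(−2.320) = 0.2003

0.200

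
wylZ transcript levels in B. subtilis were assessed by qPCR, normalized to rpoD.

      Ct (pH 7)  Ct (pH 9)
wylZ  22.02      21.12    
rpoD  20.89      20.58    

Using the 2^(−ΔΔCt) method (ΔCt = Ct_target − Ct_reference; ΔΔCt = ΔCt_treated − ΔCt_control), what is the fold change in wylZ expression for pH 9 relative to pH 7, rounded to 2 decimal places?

ΔCt(pH 7) = 22.020 − 20.890 = 1.130
ΔCt(pH 9) = 21.120 − 20.580 = 0.540
ΔΔCt = 0.540 − 1.130 = -0.590
Fold change = 2^(−(-0.590)) = 2^0.590 = 1.505

1.51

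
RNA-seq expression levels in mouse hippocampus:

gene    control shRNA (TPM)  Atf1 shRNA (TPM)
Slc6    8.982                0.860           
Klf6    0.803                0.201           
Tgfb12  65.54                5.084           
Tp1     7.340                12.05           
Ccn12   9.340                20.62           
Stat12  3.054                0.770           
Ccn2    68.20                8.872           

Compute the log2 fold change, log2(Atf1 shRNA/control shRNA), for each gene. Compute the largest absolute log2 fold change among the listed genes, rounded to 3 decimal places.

3.688

log2(0.860/8.982) = -3.385  (Slc6)
log2(0.201/0.803) = -1.998  (Klf6)
log2(5.084/65.54) = -3.688  (Tgfb12)
log2(12.05/7.340) = 0.715  (Tp1)
log2(20.62/9.340) = 1.143  (Ccn12)
log2(0.770/3.054) = -1.988  (Stat12)
log2(8.872/68.20) = -2.942  (Ccn2)
The largest magnitude belongs to Tgfb12.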